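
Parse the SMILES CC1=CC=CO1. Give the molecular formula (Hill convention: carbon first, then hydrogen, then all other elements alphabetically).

Walk through each heavy atom and fill implicit hydrogens from standard valence (C 4, N 3, O 2, S 2, halogen 1):
  atom 1: C, bond orders sum to 1 (valence 4) → 3 H
  atom 2: C, bond orders sum to 4 (valence 4) → 0 H
  atom 3: C, bond orders sum to 3 (valence 4) → 1 H
  atom 4: C, bond orders sum to 3 (valence 4) → 1 H
  atom 5: C, bond orders sum to 3 (valence 4) → 1 H
  atom 6: O, bond orders sum to 2 (valence 2) → 0 H
Totals → C:5, H:6, O:1.
In Hill order: C5H6O.

C5H6O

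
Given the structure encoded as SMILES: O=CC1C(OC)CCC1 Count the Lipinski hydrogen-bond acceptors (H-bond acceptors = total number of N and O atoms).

2

N atoms: 0; O atoms: 2.
Lipinski HBA = 0 + 2 = 2.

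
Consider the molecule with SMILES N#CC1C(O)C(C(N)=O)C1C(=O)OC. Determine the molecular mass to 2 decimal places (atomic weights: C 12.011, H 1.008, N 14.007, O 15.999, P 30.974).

198.18 g/mol

First, the molecular formula is C8H10N2O4 (counting implicit H from valence).
  C: 8 × 12.011 = 96.088
  H: 10 × 1.008 = 10.080
  N: 2 × 14.007 = 28.014
  O: 4 × 15.999 = 63.996
Sum: 8×12.011 + 10×1.008 + 2×14.007 + 4×15.999 = 198.178 → 198.18 g/mol.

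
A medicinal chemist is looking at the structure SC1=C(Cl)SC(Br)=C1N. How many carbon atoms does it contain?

4

Count every carbon token in the SMILES (each C, including those in ring-closure positions and inside branches).
Carbon count: 4.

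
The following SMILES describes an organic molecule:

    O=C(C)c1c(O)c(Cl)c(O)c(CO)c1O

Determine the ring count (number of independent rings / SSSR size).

1

In SMILES, each pair of matching ring-closure digits denotes one ring-closing bond; the number of such bonds equals the number of independent rings.
Ring-closure bonds here: 1.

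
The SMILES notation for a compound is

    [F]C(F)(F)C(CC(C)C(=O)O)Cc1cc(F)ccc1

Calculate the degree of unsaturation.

Molecular formula: C13H14F4O2.
DoU = (2C + 2 + N − H − X) / 2, where X is the halogen count and O/S are ignored.
    = (2·13 + 2 + 0 − 14 − 4) / 2 = 10 / 2 = 5.

5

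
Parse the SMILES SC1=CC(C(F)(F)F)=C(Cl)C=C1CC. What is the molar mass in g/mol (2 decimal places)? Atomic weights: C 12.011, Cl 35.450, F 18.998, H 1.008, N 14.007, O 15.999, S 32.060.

240.67 g/mol

First, the molecular formula is C9H8ClF3S (counting implicit H from valence).
  C: 9 × 12.011 = 108.099
  Cl: 1 × 35.450 = 35.450
  F: 3 × 18.998 = 56.994
  H: 8 × 1.008 = 8.064
  S: 1 × 32.060 = 32.060
Sum: 9×12.011 + 1×35.450 + 3×18.998 + 8×1.008 + 1×32.060 = 240.667 → 240.67 g/mol.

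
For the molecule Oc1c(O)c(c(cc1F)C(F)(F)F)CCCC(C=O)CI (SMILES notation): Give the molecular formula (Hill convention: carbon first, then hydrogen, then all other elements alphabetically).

C13H13F4IO3

Walk through each heavy atom and fill implicit hydrogens from standard valence (C 4, N 3, O 2, S 2, halogen 1); for lowercase aromatic atoms, an aromatic c carries 1 H when it has two neighbours and 0 H with three, and aromatic n carries 0 H:
  atom 1: O, bond orders sum to 1 (valence 2) → 1 H
  atom 2: aromatic c, 3 neighbours → 0 H
  atom 3: aromatic c, 3 neighbours → 0 H
  atom 4: O, bond orders sum to 1 (valence 2) → 1 H
  atom 5: aromatic c, 3 neighbours → 0 H
  atom 6: aromatic c, 3 neighbours → 0 H
  atom 7: aromatic c, 2 neighbours → 1 H
  atom 8: aromatic c, 3 neighbours → 0 H
  atom 9: F (halogen, monovalent) → 0 H
  atom 10: C, bond orders sum to 4 (valence 4) → 0 H
  atom 11: F (halogen, monovalent) → 0 H
  atom 12: F (halogen, monovalent) → 0 H
  atom 13: F (halogen, monovalent) → 0 H
  atom 14: C, bond orders sum to 2 (valence 4) → 2 H
  atom 15: C, bond orders sum to 2 (valence 4) → 2 H
  atom 16: C, bond orders sum to 2 (valence 4) → 2 H
  atom 17: C, bond orders sum to 3 (valence 4) → 1 H
  atom 18: C, bond orders sum to 3 (valence 4) → 1 H
  atom 19: O, bond orders sum to 2 (valence 2) → 0 H
  atom 20: C, bond orders sum to 2 (valence 4) → 2 H
  atom 21: I (halogen, monovalent) → 0 H
Totals → C:13, H:13, F:4, I:1, O:3.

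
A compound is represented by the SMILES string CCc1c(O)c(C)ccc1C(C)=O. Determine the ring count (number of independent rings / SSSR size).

1

In SMILES, each pair of matching ring-closure digits denotes one ring-closing bond; the number of such bonds equals the number of independent rings.
Ring-closure bonds here: 1.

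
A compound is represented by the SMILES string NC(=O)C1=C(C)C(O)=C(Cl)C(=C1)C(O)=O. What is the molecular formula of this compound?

C9H8ClNO4

Walk through each heavy atom and fill implicit hydrogens from standard valence (C 4, N 3, O 2, S 2, halogen 1):
  atom 1: N, bond orders sum to 1 (valence 3) → 2 H
  atom 2: C, bond orders sum to 4 (valence 4) → 0 H
  atom 3: O, bond orders sum to 2 (valence 2) → 0 H
  atom 4: C, bond orders sum to 4 (valence 4) → 0 H
  atom 5: C, bond orders sum to 4 (valence 4) → 0 H
  atom 6: C, bond orders sum to 1 (valence 4) → 3 H
  atom 7: C, bond orders sum to 4 (valence 4) → 0 H
  atom 8: O, bond orders sum to 1 (valence 2) → 1 H
  atom 9: C, bond orders sum to 4 (valence 4) → 0 H
  atom 10: Cl (halogen, monovalent) → 0 H
  atom 11: C, bond orders sum to 4 (valence 4) → 0 H
  atom 12: C, bond orders sum to 3 (valence 4) → 1 H
  atom 13: C, bond orders sum to 4 (valence 4) → 0 H
  atom 14: O, bond orders sum to 1 (valence 2) → 1 H
  atom 15: O, bond orders sum to 2 (valence 2) → 0 H
Totals → C:9, H:8, Cl:1, N:1, O:4.
In Hill order: C9H8ClNO4.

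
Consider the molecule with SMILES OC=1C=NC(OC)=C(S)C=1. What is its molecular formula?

Walk through each heavy atom and fill implicit hydrogens from standard valence (C 4, N 3, O 2, S 2, halogen 1):
  atom 1: O, bond orders sum to 1 (valence 2) → 1 H
  atom 2: C, bond orders sum to 4 (valence 4) → 0 H
  atom 3: C, bond orders sum to 3 (valence 4) → 1 H
  atom 4: N, bond orders sum to 3 (valence 3) → 0 H
  atom 5: C, bond orders sum to 4 (valence 4) → 0 H
  atom 6: O, bond orders sum to 2 (valence 2) → 0 H
  atom 7: C, bond orders sum to 1 (valence 4) → 3 H
  atom 8: C, bond orders sum to 4 (valence 4) → 0 H
  atom 9: S, bond orders sum to 1 (valence 2) → 1 H
  atom 10: C, bond orders sum to 3 (valence 4) → 1 H
Totals → C:6, H:7, N:1, O:2, S:1.

C6H7NO2S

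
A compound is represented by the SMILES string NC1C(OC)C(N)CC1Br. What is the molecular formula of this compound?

C6H13BrN2O

Walk through each heavy atom and fill implicit hydrogens from standard valence (C 4, N 3, O 2, S 2, halogen 1):
  atom 1: N, bond orders sum to 1 (valence 3) → 2 H
  atom 2: C, bond orders sum to 3 (valence 4) → 1 H
  atom 3: C, bond orders sum to 3 (valence 4) → 1 H
  atom 4: O, bond orders sum to 2 (valence 2) → 0 H
  atom 5: C, bond orders sum to 1 (valence 4) → 3 H
  atom 6: C, bond orders sum to 3 (valence 4) → 1 H
  atom 7: N, bond orders sum to 1 (valence 3) → 2 H
  atom 8: C, bond orders sum to 2 (valence 4) → 2 H
  atom 9: C, bond orders sum to 3 (valence 4) → 1 H
  atom 10: Br (halogen, monovalent) → 0 H
Totals → C:6, H:13, Br:1, N:2, O:1.
In Hill order: C6H13BrN2O.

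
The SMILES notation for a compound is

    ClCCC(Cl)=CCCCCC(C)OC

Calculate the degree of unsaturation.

Degree of unsaturation = (number of rings) + (number of π bonds).
Ring closures in the SMILES: 0.
π bonds: 1 double bond (each 1 DoU) → 1 DoU from unsaturation.
Total DoU = 0 + 1 = 1.

1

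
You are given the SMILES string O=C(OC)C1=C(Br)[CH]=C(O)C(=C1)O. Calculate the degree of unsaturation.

Molecular formula: C8H7BrO4.
DoU = (2C + 2 + N − H − X) / 2, where X is the halogen count and O/S are ignored.
    = (2·8 + 2 + 0 − 7 − 1) / 2 = 10 / 2 = 5.

5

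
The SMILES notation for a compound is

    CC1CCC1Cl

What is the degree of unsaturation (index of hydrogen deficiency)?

Degree of unsaturation = (number of rings) + (number of π bonds).
Ring closures in the SMILES: 1.
π bonds: none → 0 DoU from unsaturation.
Total DoU = 1 + 0 = 1.

1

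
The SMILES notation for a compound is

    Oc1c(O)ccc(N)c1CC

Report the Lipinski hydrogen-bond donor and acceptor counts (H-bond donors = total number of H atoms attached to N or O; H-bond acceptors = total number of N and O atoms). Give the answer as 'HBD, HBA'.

4, 3

Donors: find every N or O and count the H atoms it carries.
  atom 1 (O): bond orders sum to 1 → 1 H
  atom 4 (O): bond orders sum to 1 → 1 H
  atom 8 (N): bond orders sum to 1 → 2 H
Lipinski HBD = 4.
Acceptors: N atoms = 1, O atoms = 2 → HBA = 3.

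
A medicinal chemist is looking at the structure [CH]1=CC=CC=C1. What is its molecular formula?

C6H6

Walk through each heavy atom and fill implicit hydrogens from standard valence (C 4, N 3, O 2, S 2, halogen 1):
  atom 1: C with explicit H count 1
  atom 2: C, bond orders sum to 3 (valence 4) → 1 H
  atom 3: C, bond orders sum to 3 (valence 4) → 1 H
  atom 4: C, bond orders sum to 3 (valence 4) → 1 H
  atom 5: C, bond orders sum to 3 (valence 4) → 1 H
  atom 6: C, bond orders sum to 3 (valence 4) → 1 H
Totals → C:6, H:6.
In Hill order: C6H6.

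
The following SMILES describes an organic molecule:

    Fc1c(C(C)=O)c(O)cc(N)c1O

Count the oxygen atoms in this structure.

3

Scan the SMILES for O atoms (remember two-letter symbols like Cl and Br are single atoms).
Oxygen count: 3.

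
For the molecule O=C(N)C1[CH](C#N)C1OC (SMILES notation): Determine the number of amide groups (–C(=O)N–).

The amide motif appears at heavy-atom position 2 in the SMILES.
Other groups present: 1 ether, 1 nitrile.
Amide count: 1.

1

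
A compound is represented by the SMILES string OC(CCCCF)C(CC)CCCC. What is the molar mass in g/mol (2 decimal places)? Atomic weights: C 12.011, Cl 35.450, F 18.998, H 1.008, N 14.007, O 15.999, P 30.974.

First, the molecular formula is C12H25FO (counting implicit H from valence).
  C: 12 × 12.011 = 144.132
  F: 1 × 18.998 = 18.998
  H: 25 × 1.008 = 25.200
  O: 1 × 15.999 = 15.999
Sum: 12×12.011 + 1×18.998 + 25×1.008 + 1×15.999 = 204.329 → 204.33 g/mol.

204.33 g/mol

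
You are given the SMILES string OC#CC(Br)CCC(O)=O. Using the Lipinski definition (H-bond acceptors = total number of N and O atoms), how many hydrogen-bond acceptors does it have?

3

N atoms: 0; O atoms: 3.
Lipinski HBA = 0 + 3 = 3.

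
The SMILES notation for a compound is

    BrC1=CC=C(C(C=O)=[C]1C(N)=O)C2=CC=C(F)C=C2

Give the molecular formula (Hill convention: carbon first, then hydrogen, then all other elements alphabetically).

C14H9BrFNO2

Walk through each heavy atom and fill implicit hydrogens from standard valence (C 4, N 3, O 2, S 2, halogen 1):
  atom 1: Br (halogen, monovalent) → 0 H
  atom 2: C, bond orders sum to 4 (valence 4) → 0 H
  atom 3: C, bond orders sum to 3 (valence 4) → 1 H
  atom 4: C, bond orders sum to 3 (valence 4) → 1 H
  atom 5: C, bond orders sum to 4 (valence 4) → 0 H
  atom 6: C, bond orders sum to 4 (valence 4) → 0 H
  atom 7: C, bond orders sum to 3 (valence 4) → 1 H
  atom 8: O, bond orders sum to 2 (valence 2) → 0 H
  atom 9: C with explicit H count 0
  atom 10: C, bond orders sum to 4 (valence 4) → 0 H
  atom 11: N, bond orders sum to 1 (valence 3) → 2 H
  atom 12: O, bond orders sum to 2 (valence 2) → 0 H
  atom 13: C, bond orders sum to 4 (valence 4) → 0 H
  atom 14: C, bond orders sum to 3 (valence 4) → 1 H
  atom 15: C, bond orders sum to 3 (valence 4) → 1 H
  atom 16: C, bond orders sum to 4 (valence 4) → 0 H
  atom 17: F (halogen, monovalent) → 0 H
  atom 18: C, bond orders sum to 3 (valence 4) → 1 H
  atom 19: C, bond orders sum to 3 (valence 4) → 1 H
Totals → C:14, H:9, Br:1, F:1, N:1, O:2.
In Hill order: C14H9BrFNO2.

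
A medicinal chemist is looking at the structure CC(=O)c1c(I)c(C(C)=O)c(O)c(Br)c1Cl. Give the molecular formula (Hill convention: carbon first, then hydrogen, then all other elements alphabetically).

C10H7BrClIO3

Walk through each heavy atom and fill implicit hydrogens from standard valence (C 4, N 3, O 2, S 2, halogen 1); for lowercase aromatic atoms, an aromatic c carries 1 H when it has two neighbours and 0 H with three, and aromatic n carries 0 H:
  atom 1: C, bond orders sum to 1 (valence 4) → 3 H
  atom 2: C, bond orders sum to 4 (valence 4) → 0 H
  atom 3: O, bond orders sum to 2 (valence 2) → 0 H
  atom 4: aromatic c, 3 neighbours → 0 H
  atom 5: aromatic c, 3 neighbours → 0 H
  atom 6: I (halogen, monovalent) → 0 H
  atom 7: aromatic c, 3 neighbours → 0 H
  atom 8: C, bond orders sum to 4 (valence 4) → 0 H
  atom 9: C, bond orders sum to 1 (valence 4) → 3 H
  atom 10: O, bond orders sum to 2 (valence 2) → 0 H
  atom 11: aromatic c, 3 neighbours → 0 H
  atom 12: O, bond orders sum to 1 (valence 2) → 1 H
  atom 13: aromatic c, 3 neighbours → 0 H
  atom 14: Br (halogen, monovalent) → 0 H
  atom 15: aromatic c, 3 neighbours → 0 H
  atom 16: Cl (halogen, monovalent) → 0 H
Totals → C:10, H:7, Br:1, Cl:1, I:1, O:3.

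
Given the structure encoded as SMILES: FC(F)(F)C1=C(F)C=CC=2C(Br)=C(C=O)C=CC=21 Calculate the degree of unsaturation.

8

Degree of unsaturation = (number of rings) + (number of π bonds).
Ring closures in the SMILES: 2.
π bonds: 6 double bonds (each 1 DoU) → 6 DoU from unsaturation.
Total DoU = 2 + 6 = 8.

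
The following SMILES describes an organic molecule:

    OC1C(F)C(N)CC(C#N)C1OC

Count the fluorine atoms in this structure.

Scan the SMILES for F atoms (remember two-letter symbols like Cl and Br are single atoms).
Fluorine count: 1.

1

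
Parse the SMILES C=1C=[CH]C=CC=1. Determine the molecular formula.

C6H6

Walk through each heavy atom and fill implicit hydrogens from standard valence (C 4, N 3, O 2, S 2, halogen 1):
  atom 1: C, bond orders sum to 3 (valence 4) → 1 H
  atom 2: C, bond orders sum to 3 (valence 4) → 1 H
  atom 3: C with explicit H count 1
  atom 4: C, bond orders sum to 3 (valence 4) → 1 H
  atom 5: C, bond orders sum to 3 (valence 4) → 1 H
  atom 6: C, bond orders sum to 3 (valence 4) → 1 H
Totals → C:6, H:6.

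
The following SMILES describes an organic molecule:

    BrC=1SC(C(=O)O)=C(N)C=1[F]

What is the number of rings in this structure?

In SMILES, each pair of matching ring-closure digits denotes one ring-closing bond; the number of such bonds equals the number of independent rings.
Ring-closure bonds here: 1.

1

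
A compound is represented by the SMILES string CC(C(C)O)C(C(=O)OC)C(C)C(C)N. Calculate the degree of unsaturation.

Molecular formula: C11H23NO3.
DoU = (2C + 2 + N − H − X) / 2, where X is the halogen count and O/S are ignored.
    = (2·11 + 2 + 1 − 23 − 0) / 2 = 2 / 2 = 1.

1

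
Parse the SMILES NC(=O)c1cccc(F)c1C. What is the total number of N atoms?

Scan the SMILES for N atoms (remember two-letter symbols like Cl and Br are single atoms).
Nitrogen count: 1.

1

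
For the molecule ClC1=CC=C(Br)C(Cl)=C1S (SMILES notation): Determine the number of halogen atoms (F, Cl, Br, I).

3

Halogen atoms appear at heavy-atom positions 1, 6, 8 (1×Br, 2×Cl).
Other groups present: 1 thiol.
Halogen count: 3.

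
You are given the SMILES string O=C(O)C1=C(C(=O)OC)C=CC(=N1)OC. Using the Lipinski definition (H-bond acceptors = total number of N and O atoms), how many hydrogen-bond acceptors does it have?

6

N atoms: 1; O atoms: 5.
Lipinski HBA = 1 + 5 = 6.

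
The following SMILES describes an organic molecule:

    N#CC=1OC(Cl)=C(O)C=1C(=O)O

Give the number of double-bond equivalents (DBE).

Degree of unsaturation = (number of rings) + (number of π bonds).
Ring closures in the SMILES: 1.
π bonds: 3 double bonds (each 1 DoU), 1 triple bond (each 2 DoU) → 5 DoU from unsaturation.
Total DoU = 1 + 5 = 6.

6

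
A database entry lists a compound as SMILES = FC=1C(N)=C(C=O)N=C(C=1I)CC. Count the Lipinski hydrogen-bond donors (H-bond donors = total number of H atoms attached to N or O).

Donors: find every N or O and count the H atoms it carries.
  atom 4 (N): bond orders sum to 1 → 2 H
  atom 7 (O): bond orders sum to 2 → 0 H
  atom 8 (N): bond orders sum to 3 → 0 H
Lipinski HBD = 2.

2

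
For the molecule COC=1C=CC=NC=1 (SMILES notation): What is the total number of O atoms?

Scan the SMILES for O atoms (remember two-letter symbols like Cl and Br are single atoms).
Oxygen count: 1.

1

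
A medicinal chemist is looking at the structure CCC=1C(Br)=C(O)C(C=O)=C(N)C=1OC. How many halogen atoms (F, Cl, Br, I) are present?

Halogen atoms appear at heavy-atom position 5 (1×Br).
Other groups present: 1 aldehyde, 1 ether, 1 hydroxyl, 1 primary amine.
Halogen count: 1.

1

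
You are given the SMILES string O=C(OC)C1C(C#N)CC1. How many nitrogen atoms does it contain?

Scan the SMILES for N atoms (remember two-letter symbols like Cl and Br are single atoms).
Nitrogen count: 1.

1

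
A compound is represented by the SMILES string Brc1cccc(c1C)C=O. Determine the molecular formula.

C8H7BrO

Walk through each heavy atom and fill implicit hydrogens from standard valence (C 4, N 3, O 2, S 2, halogen 1); for lowercase aromatic atoms, an aromatic c carries 1 H when it has two neighbours and 0 H with three, and aromatic n carries 0 H:
  atom 1: Br (halogen, monovalent) → 0 H
  atom 2: aromatic c, 3 neighbours → 0 H
  atom 3: aromatic c, 2 neighbours → 1 H
  atom 4: aromatic c, 2 neighbours → 1 H
  atom 5: aromatic c, 2 neighbours → 1 H
  atom 6: aromatic c, 3 neighbours → 0 H
  atom 7: aromatic c, 3 neighbours → 0 H
  atom 8: C, bond orders sum to 1 (valence 4) → 3 H
  atom 9: C, bond orders sum to 3 (valence 4) → 1 H
  atom 10: O, bond orders sum to 2 (valence 2) → 0 H
Totals → C:8, H:7, Br:1, O:1.
In Hill order: C8H7BrO.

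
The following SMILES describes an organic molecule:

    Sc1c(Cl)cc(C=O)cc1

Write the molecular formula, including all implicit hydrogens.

C7H5ClOS

Walk through each heavy atom and fill implicit hydrogens from standard valence (C 4, N 3, O 2, S 2, halogen 1); for lowercase aromatic atoms, an aromatic c carries 1 H when it has two neighbours and 0 H with three, and aromatic n carries 0 H:
  atom 1: S, bond orders sum to 1 (valence 2) → 1 H
  atom 2: aromatic c, 3 neighbours → 0 H
  atom 3: aromatic c, 3 neighbours → 0 H
  atom 4: Cl (halogen, monovalent) → 0 H
  atom 5: aromatic c, 2 neighbours → 1 H
  atom 6: aromatic c, 3 neighbours → 0 H
  atom 7: C, bond orders sum to 3 (valence 4) → 1 H
  atom 8: O, bond orders sum to 2 (valence 2) → 0 H
  atom 9: aromatic c, 2 neighbours → 1 H
  atom 10: aromatic c, 2 neighbours → 1 H
Totals → C:7, H:5, Cl:1, O:1, S:1.
In Hill order: C7H5ClOS.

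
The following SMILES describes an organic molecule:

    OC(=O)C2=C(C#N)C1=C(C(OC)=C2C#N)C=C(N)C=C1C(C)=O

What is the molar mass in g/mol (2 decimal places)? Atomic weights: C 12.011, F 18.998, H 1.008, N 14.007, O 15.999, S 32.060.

309.28 g/mol

First, the molecular formula is C16H11N3O4 (counting implicit H from valence).
  C: 16 × 12.011 = 192.176
  H: 11 × 1.008 = 11.088
  N: 3 × 14.007 = 42.021
  O: 4 × 15.999 = 63.996
Sum: 16×12.011 + 11×1.008 + 3×14.007 + 4×15.999 = 309.281 → 309.28 g/mol.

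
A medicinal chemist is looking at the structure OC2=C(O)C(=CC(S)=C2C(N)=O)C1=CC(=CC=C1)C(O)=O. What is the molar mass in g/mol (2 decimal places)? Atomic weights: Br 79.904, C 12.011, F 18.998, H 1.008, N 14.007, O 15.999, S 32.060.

305.30 g/mol

First, the molecular formula is C14H11NO5S (counting implicit H from valence).
  C: 14 × 12.011 = 168.154
  H: 11 × 1.008 = 11.088
  N: 1 × 14.007 = 14.007
  O: 5 × 15.999 = 79.995
  S: 1 × 32.060 = 32.060
Sum: 14×12.011 + 11×1.008 + 1×14.007 + 5×15.999 + 1×32.060 = 305.304 → 305.30 g/mol.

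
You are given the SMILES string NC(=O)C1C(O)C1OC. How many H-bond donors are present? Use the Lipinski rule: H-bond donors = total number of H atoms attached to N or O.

3

Donors: find every N or O and count the H atoms it carries.
  atom 1 (N): bond orders sum to 1 → 2 H
  atom 3 (O): bond orders sum to 2 → 0 H
  atom 6 (O): bond orders sum to 1 → 1 H
  atom 8 (O): bond orders sum to 2 → 0 H
Lipinski HBD = 3.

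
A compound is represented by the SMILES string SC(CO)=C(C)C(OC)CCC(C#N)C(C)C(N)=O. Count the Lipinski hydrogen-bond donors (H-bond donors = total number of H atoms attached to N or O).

Donors: find every N or O and count the H atoms it carries.
  atom 4 (O): bond orders sum to 1 → 1 H
  atom 8 (O): bond orders sum to 2 → 0 H
  atom 14 (N): bond orders sum to 3 → 0 H
  atom 18 (N): bond orders sum to 1 → 2 H
  atom 19 (O): bond orders sum to 2 → 0 H
Lipinski HBD = 3.

3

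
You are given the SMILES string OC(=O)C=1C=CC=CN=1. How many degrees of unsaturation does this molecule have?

5

Molecular formula: C6H5NO2.
DoU = (2C + 2 + N − H − X) / 2, where X is the halogen count and O/S are ignored.
    = (2·6 + 2 + 1 − 5 − 0) / 2 = 10 / 2 = 5.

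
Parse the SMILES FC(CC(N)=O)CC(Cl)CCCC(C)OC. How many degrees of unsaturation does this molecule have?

1

Degree of unsaturation = (number of rings) + (number of π bonds).
Ring closures in the SMILES: 0.
π bonds: 1 double bond (each 1 DoU) → 1 DoU from unsaturation.
Total DoU = 0 + 1 = 1.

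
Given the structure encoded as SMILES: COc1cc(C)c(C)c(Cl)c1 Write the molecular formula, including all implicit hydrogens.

C9H11ClO

Walk through each heavy atom and fill implicit hydrogens from standard valence (C 4, N 3, O 2, S 2, halogen 1); for lowercase aromatic atoms, an aromatic c carries 1 H when it has two neighbours and 0 H with three, and aromatic n carries 0 H:
  atom 1: C, bond orders sum to 1 (valence 4) → 3 H
  atom 2: O, bond orders sum to 2 (valence 2) → 0 H
  atom 3: aromatic c, 3 neighbours → 0 H
  atom 4: aromatic c, 2 neighbours → 1 H
  atom 5: aromatic c, 3 neighbours → 0 H
  atom 6: C, bond orders sum to 1 (valence 4) → 3 H
  atom 7: aromatic c, 3 neighbours → 0 H
  atom 8: C, bond orders sum to 1 (valence 4) → 3 H
  atom 9: aromatic c, 3 neighbours → 0 H
  atom 10: Cl (halogen, monovalent) → 0 H
  atom 11: aromatic c, 2 neighbours → 1 H
Totals → C:9, H:11, Cl:1, O:1.
In Hill order: C9H11ClO.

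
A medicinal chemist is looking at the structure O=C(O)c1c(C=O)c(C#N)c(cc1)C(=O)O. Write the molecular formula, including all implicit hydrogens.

Walk through each heavy atom and fill implicit hydrogens from standard valence (C 4, N 3, O 2, S 2, halogen 1); for lowercase aromatic atoms, an aromatic c carries 1 H when it has two neighbours and 0 H with three, and aromatic n carries 0 H:
  atom 1: O, bond orders sum to 2 (valence 2) → 0 H
  atom 2: C, bond orders sum to 4 (valence 4) → 0 H
  atom 3: O, bond orders sum to 1 (valence 2) → 1 H
  atom 4: aromatic c, 3 neighbours → 0 H
  atom 5: aromatic c, 3 neighbours → 0 H
  atom 6: C, bond orders sum to 3 (valence 4) → 1 H
  atom 7: O, bond orders sum to 2 (valence 2) → 0 H
  atom 8: aromatic c, 3 neighbours → 0 H
  atom 9: C, bond orders sum to 4 (valence 4) → 0 H
  atom 10: N, bond orders sum to 3 (valence 3) → 0 H
  atom 11: aromatic c, 3 neighbours → 0 H
  atom 12: aromatic c, 2 neighbours → 1 H
  atom 13: aromatic c, 2 neighbours → 1 H
  atom 14: C, bond orders sum to 4 (valence 4) → 0 H
  atom 15: O, bond orders sum to 2 (valence 2) → 0 H
  atom 16: O, bond orders sum to 1 (valence 2) → 1 H
Totals → C:10, H:5, N:1, O:5.
In Hill order: C10H5NO5.

C10H5NO5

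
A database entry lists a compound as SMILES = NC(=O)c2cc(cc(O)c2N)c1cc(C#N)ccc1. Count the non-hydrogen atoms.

Every atom symbol written in the SMILES (organic subset) is one heavy atom; implicit H are not written.
Heavy atoms by element → C:14, N:3, O:2.
Total: 19.

19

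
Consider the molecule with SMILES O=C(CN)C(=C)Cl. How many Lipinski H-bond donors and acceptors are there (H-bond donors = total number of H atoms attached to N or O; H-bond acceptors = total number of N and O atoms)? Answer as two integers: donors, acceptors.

Donors: find every N or O and count the H atoms it carries.
  atom 1 (O): bond orders sum to 2 → 0 H
  atom 4 (N): bond orders sum to 1 → 2 H
Lipinski HBD = 2.
Acceptors: N atoms = 1, O atoms = 1 → HBA = 2.

2, 2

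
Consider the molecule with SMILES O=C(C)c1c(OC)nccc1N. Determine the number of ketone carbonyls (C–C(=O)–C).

The ketone motif appears at heavy-atom position 2 in the SMILES.
Other groups present: 1 ether, 1 primary amine.
Ketone count: 1.

1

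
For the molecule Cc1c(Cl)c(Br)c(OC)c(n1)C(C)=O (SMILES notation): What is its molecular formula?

Walk through each heavy atom and fill implicit hydrogens from standard valence (C 4, N 3, O 2, S 2, halogen 1); for lowercase aromatic atoms, an aromatic c carries 1 H when it has two neighbours and 0 H with three, and aromatic n carries 0 H:
  atom 1: C, bond orders sum to 1 (valence 4) → 3 H
  atom 2: aromatic c, 3 neighbours → 0 H
  atom 3: aromatic c, 3 neighbours → 0 H
  atom 4: Cl (halogen, monovalent) → 0 H
  atom 5: aromatic c, 3 neighbours → 0 H
  atom 6: Br (halogen, monovalent) → 0 H
  atom 7: aromatic c, 3 neighbours → 0 H
  atom 8: O, bond orders sum to 2 (valence 2) → 0 H
  atom 9: C, bond orders sum to 1 (valence 4) → 3 H
  atom 10: aromatic c, 3 neighbours → 0 H
  atom 11: aromatic n, 2 neighbours → 0 H
  atom 12: C, bond orders sum to 4 (valence 4) → 0 H
  atom 13: C, bond orders sum to 1 (valence 4) → 3 H
  atom 14: O, bond orders sum to 2 (valence 2) → 0 H
Totals → C:9, H:9, Br:1, Cl:1, N:1, O:2.
In Hill order: C9H9BrClNO2.

C9H9BrClNO2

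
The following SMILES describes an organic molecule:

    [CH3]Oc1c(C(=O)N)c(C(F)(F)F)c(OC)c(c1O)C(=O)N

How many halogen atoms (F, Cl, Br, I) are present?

3

Halogen atoms appear at heavy-atom positions 10, 11, 12 (3×F).
Other groups present: 2 amide, 2 ether, 1 hydroxyl.
Halogen count: 3.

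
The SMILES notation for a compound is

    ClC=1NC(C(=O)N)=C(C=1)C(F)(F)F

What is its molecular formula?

C6H4ClF3N2O

Walk through each heavy atom and fill implicit hydrogens from standard valence (C 4, N 3, O 2, S 2, halogen 1):
  atom 1: Cl (halogen, monovalent) → 0 H
  atom 2: C, bond orders sum to 4 (valence 4) → 0 H
  atom 3: N, bond orders sum to 2 (valence 3) → 1 H
  atom 4: C, bond orders sum to 4 (valence 4) → 0 H
  atom 5: C, bond orders sum to 4 (valence 4) → 0 H
  atom 6: O, bond orders sum to 2 (valence 2) → 0 H
  atom 7: N, bond orders sum to 1 (valence 3) → 2 H
  atom 8: C, bond orders sum to 4 (valence 4) → 0 H
  atom 9: C, bond orders sum to 3 (valence 4) → 1 H
  atom 10: C, bond orders sum to 4 (valence 4) → 0 H
  atom 11: F (halogen, monovalent) → 0 H
  atom 12: F (halogen, monovalent) → 0 H
  atom 13: F (halogen, monovalent) → 0 H
Totals → C:6, H:4, Cl:1, F:3, N:2, O:1.
In Hill order: C6H4ClF3N2O.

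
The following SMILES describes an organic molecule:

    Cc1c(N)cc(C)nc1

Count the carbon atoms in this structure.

7

Count every carbon token in the SMILES (each C, including those in ring-closure positions and inside branches).
Carbon count: 7.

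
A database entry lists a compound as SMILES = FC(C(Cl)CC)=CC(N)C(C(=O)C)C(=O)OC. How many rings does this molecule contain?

In SMILES, each pair of matching ring-closure digits denotes one ring-closing bond; the number of such bonds equals the number of independent rings.
Ring-closure bonds here: 0.

0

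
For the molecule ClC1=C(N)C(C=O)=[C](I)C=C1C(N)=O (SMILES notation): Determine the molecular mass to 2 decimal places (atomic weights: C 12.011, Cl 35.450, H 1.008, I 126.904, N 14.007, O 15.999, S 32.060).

324.50 g/mol

First, the molecular formula is C8H6ClIN2O2 (counting implicit H from valence).
  C: 8 × 12.011 = 96.088
  Cl: 1 × 35.450 = 35.450
  H: 6 × 1.008 = 6.048
  I: 1 × 126.904 = 126.904
  N: 2 × 14.007 = 28.014
  O: 2 × 15.999 = 31.998
Sum: 8×12.011 + 1×35.450 + 6×1.008 + 1×126.904 + 2×14.007 + 2×15.999 = 324.502 → 324.50 g/mol.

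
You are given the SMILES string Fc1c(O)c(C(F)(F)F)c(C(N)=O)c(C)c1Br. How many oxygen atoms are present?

2

Scan the SMILES for O atoms (remember two-letter symbols like Cl and Br are single atoms).
Oxygen count: 2.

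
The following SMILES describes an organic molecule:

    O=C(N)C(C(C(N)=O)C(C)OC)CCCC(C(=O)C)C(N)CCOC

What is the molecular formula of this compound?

Walk through each heavy atom and fill implicit hydrogens from standard valence (C 4, N 3, O 2, S 2, halogen 1):
  atom 1: O, bond orders sum to 2 (valence 2) → 0 H
  atom 2: C, bond orders sum to 4 (valence 4) → 0 H
  atom 3: N, bond orders sum to 1 (valence 3) → 2 H
  atom 4: C, bond orders sum to 3 (valence 4) → 1 H
  atom 5: C, bond orders sum to 3 (valence 4) → 1 H
  atom 6: C, bond orders sum to 4 (valence 4) → 0 H
  atom 7: N, bond orders sum to 1 (valence 3) → 2 H
  atom 8: O, bond orders sum to 2 (valence 2) → 0 H
  atom 9: C, bond orders sum to 3 (valence 4) → 1 H
  atom 10: C, bond orders sum to 1 (valence 4) → 3 H
  atom 11: O, bond orders sum to 2 (valence 2) → 0 H
  atom 12: C, bond orders sum to 1 (valence 4) → 3 H
  atom 13: C, bond orders sum to 2 (valence 4) → 2 H
  atom 14: C, bond orders sum to 2 (valence 4) → 2 H
  atom 15: C, bond orders sum to 2 (valence 4) → 2 H
  atom 16: C, bond orders sum to 3 (valence 4) → 1 H
  atom 17: C, bond orders sum to 4 (valence 4) → 0 H
  atom 18: O, bond orders sum to 2 (valence 2) → 0 H
  atom 19: C, bond orders sum to 1 (valence 4) → 3 H
  atom 20: C, bond orders sum to 3 (valence 4) → 1 H
  atom 21: N, bond orders sum to 1 (valence 3) → 2 H
  atom 22: C, bond orders sum to 2 (valence 4) → 2 H
  atom 23: C, bond orders sum to 2 (valence 4) → 2 H
  atom 24: O, bond orders sum to 2 (valence 2) → 0 H
  atom 25: C, bond orders sum to 1 (valence 4) → 3 H
Totals → C:17, H:33, N:3, O:5.
In Hill order: C17H33N3O5.

C17H33N3O5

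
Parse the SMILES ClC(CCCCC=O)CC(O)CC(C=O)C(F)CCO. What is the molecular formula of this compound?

C14H24ClFO4

Walk through each heavy atom and fill implicit hydrogens from standard valence (C 4, N 3, O 2, S 2, halogen 1):
  atom 1: Cl (halogen, monovalent) → 0 H
  atom 2: C, bond orders sum to 3 (valence 4) → 1 H
  atom 3: C, bond orders sum to 2 (valence 4) → 2 H
  atom 4: C, bond orders sum to 2 (valence 4) → 2 H
  atom 5: C, bond orders sum to 2 (valence 4) → 2 H
  atom 6: C, bond orders sum to 2 (valence 4) → 2 H
  atom 7: C, bond orders sum to 3 (valence 4) → 1 H
  atom 8: O, bond orders sum to 2 (valence 2) → 0 H
  atom 9: C, bond orders sum to 2 (valence 4) → 2 H
  atom 10: C, bond orders sum to 3 (valence 4) → 1 H
  atom 11: O, bond orders sum to 1 (valence 2) → 1 H
  atom 12: C, bond orders sum to 2 (valence 4) → 2 H
  atom 13: C, bond orders sum to 3 (valence 4) → 1 H
  atom 14: C, bond orders sum to 3 (valence 4) → 1 H
  atom 15: O, bond orders sum to 2 (valence 2) → 0 H
  atom 16: C, bond orders sum to 3 (valence 4) → 1 H
  atom 17: F (halogen, monovalent) → 0 H
  atom 18: C, bond orders sum to 2 (valence 4) → 2 H
  atom 19: C, bond orders sum to 2 (valence 4) → 2 H
  atom 20: O, bond orders sum to 1 (valence 2) → 1 H
Totals → C:14, H:24, Cl:1, F:1, O:4.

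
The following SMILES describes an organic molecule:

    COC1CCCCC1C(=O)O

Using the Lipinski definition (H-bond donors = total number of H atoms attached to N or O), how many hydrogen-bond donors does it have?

Donors: find every N or O and count the H atoms it carries.
  atom 2 (O): bond orders sum to 2 → 0 H
  atom 10 (O): bond orders sum to 2 → 0 H
  atom 11 (O): bond orders sum to 1 → 1 H
Lipinski HBD = 1.

1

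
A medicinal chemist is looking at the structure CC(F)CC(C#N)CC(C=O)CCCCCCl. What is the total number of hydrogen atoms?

21

Walk through each heavy atom and fill implicit hydrogens from standard valence (C 4, N 3, O 2, S 2, halogen 1):
  atom 1: C, bond orders sum to 1 (valence 4) → 3 H
  atom 2: C, bond orders sum to 3 (valence 4) → 1 H
  atom 3: F (halogen, monovalent) → 0 H
  atom 4: C, bond orders sum to 2 (valence 4) → 2 H
  atom 5: C, bond orders sum to 3 (valence 4) → 1 H
  atom 6: C, bond orders sum to 4 (valence 4) → 0 H
  atom 7: N, bond orders sum to 3 (valence 3) → 0 H
  atom 8: C, bond orders sum to 2 (valence 4) → 2 H
  atom 9: C, bond orders sum to 3 (valence 4) → 1 H
  atom 10: C, bond orders sum to 3 (valence 4) → 1 H
  atom 11: O, bond orders sum to 2 (valence 2) → 0 H
  atom 12: C, bond orders sum to 2 (valence 4) → 2 H
  atom 13: C, bond orders sum to 2 (valence 4) → 2 H
  atom 14: C, bond orders sum to 2 (valence 4) → 2 H
  atom 15: C, bond orders sum to 2 (valence 4) → 2 H
  atom 16: C, bond orders sum to 2 (valence 4) → 2 H
  atom 17: Cl (halogen, monovalent) → 0 H
Total hydrogens: 21.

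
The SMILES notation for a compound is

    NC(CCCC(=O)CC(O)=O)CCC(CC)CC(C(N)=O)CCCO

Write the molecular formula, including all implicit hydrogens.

C18H34N2O5

Walk through each heavy atom and fill implicit hydrogens from standard valence (C 4, N 3, O 2, S 2, halogen 1):
  atom 1: N, bond orders sum to 1 (valence 3) → 2 H
  atom 2: C, bond orders sum to 3 (valence 4) → 1 H
  atom 3: C, bond orders sum to 2 (valence 4) → 2 H
  atom 4: C, bond orders sum to 2 (valence 4) → 2 H
  atom 5: C, bond orders sum to 2 (valence 4) → 2 H
  atom 6: C, bond orders sum to 4 (valence 4) → 0 H
  atom 7: O, bond orders sum to 2 (valence 2) → 0 H
  atom 8: C, bond orders sum to 2 (valence 4) → 2 H
  atom 9: C, bond orders sum to 4 (valence 4) → 0 H
  atom 10: O, bond orders sum to 1 (valence 2) → 1 H
  atom 11: O, bond orders sum to 2 (valence 2) → 0 H
  atom 12: C, bond orders sum to 2 (valence 4) → 2 H
  atom 13: C, bond orders sum to 2 (valence 4) → 2 H
  atom 14: C, bond orders sum to 3 (valence 4) → 1 H
  atom 15: C, bond orders sum to 2 (valence 4) → 2 H
  atom 16: C, bond orders sum to 1 (valence 4) → 3 H
  atom 17: C, bond orders sum to 2 (valence 4) → 2 H
  atom 18: C, bond orders sum to 3 (valence 4) → 1 H
  atom 19: C, bond orders sum to 4 (valence 4) → 0 H
  atom 20: N, bond orders sum to 1 (valence 3) → 2 H
  atom 21: O, bond orders sum to 2 (valence 2) → 0 H
  atom 22: C, bond orders sum to 2 (valence 4) → 2 H
  atom 23: C, bond orders sum to 2 (valence 4) → 2 H
  atom 24: C, bond orders sum to 2 (valence 4) → 2 H
  atom 25: O, bond orders sum to 1 (valence 2) → 1 H
Totals → C:18, H:34, N:2, O:5.
In Hill order: C18H34N2O5.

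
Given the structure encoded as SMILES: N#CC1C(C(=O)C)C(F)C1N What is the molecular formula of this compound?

Walk through each heavy atom and fill implicit hydrogens from standard valence (C 4, N 3, O 2, S 2, halogen 1):
  atom 1: N, bond orders sum to 3 (valence 3) → 0 H
  atom 2: C, bond orders sum to 4 (valence 4) → 0 H
  atom 3: C, bond orders sum to 3 (valence 4) → 1 H
  atom 4: C, bond orders sum to 3 (valence 4) → 1 H
  atom 5: C, bond orders sum to 4 (valence 4) → 0 H
  atom 6: O, bond orders sum to 2 (valence 2) → 0 H
  atom 7: C, bond orders sum to 1 (valence 4) → 3 H
  atom 8: C, bond orders sum to 3 (valence 4) → 1 H
  atom 9: F (halogen, monovalent) → 0 H
  atom 10: C, bond orders sum to 3 (valence 4) → 1 H
  atom 11: N, bond orders sum to 1 (valence 3) → 2 H
Totals → C:7, H:9, F:1, N:2, O:1.

C7H9FN2O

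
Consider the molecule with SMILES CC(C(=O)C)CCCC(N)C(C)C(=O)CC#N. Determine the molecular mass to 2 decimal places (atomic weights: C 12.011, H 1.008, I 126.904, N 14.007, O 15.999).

First, the molecular formula is C13H22N2O2 (counting implicit H from valence).
  C: 13 × 12.011 = 156.143
  H: 22 × 1.008 = 22.176
  N: 2 × 14.007 = 28.014
  O: 2 × 15.999 = 31.998
Sum: 13×12.011 + 22×1.008 + 2×14.007 + 2×15.999 = 238.331 → 238.33 g/mol.

238.33 g/mol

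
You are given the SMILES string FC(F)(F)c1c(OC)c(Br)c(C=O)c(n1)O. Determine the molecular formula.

Walk through each heavy atom and fill implicit hydrogens from standard valence (C 4, N 3, O 2, S 2, halogen 1); for lowercase aromatic atoms, an aromatic c carries 1 H when it has two neighbours and 0 H with three, and aromatic n carries 0 H:
  atom 1: F (halogen, monovalent) → 0 H
  atom 2: C, bond orders sum to 4 (valence 4) → 0 H
  atom 3: F (halogen, monovalent) → 0 H
  atom 4: F (halogen, monovalent) → 0 H
  atom 5: aromatic c, 3 neighbours → 0 H
  atom 6: aromatic c, 3 neighbours → 0 H
  atom 7: O, bond orders sum to 2 (valence 2) → 0 H
  atom 8: C, bond orders sum to 1 (valence 4) → 3 H
  atom 9: aromatic c, 3 neighbours → 0 H
  atom 10: Br (halogen, monovalent) → 0 H
  atom 11: aromatic c, 3 neighbours → 0 H
  atom 12: C, bond orders sum to 3 (valence 4) → 1 H
  atom 13: O, bond orders sum to 2 (valence 2) → 0 H
  atom 14: aromatic c, 3 neighbours → 0 H
  atom 15: aromatic n, 2 neighbours → 0 H
  atom 16: O, bond orders sum to 1 (valence 2) → 1 H
Totals → C:8, H:5, Br:1, F:3, N:1, O:3.

C8H5BrF3NO3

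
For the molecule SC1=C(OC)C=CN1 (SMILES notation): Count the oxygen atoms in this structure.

Scan the SMILES for O atoms (remember two-letter symbols like Cl and Br are single atoms).
Oxygen count: 1.

1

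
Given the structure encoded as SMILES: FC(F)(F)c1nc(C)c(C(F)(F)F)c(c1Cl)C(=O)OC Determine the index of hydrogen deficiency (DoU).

Molecular formula: C10H6ClF6NO2.
DoU = (2C + 2 + N − H − X) / 2, where X is the halogen count and O/S are ignored.
    = (2·10 + 2 + 1 − 6 − 7) / 2 = 10 / 2 = 5.

5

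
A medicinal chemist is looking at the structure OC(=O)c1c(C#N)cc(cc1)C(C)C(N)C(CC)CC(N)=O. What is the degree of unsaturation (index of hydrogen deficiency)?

Molecular formula: C16H21N3O3.
DoU = (2C + 2 + N − H − X) / 2, where X is the halogen count and O/S are ignored.
    = (2·16 + 2 + 3 − 21 − 0) / 2 = 16 / 2 = 8.

8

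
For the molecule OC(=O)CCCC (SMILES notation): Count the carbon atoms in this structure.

5

Count every carbon token in the SMILES (each C, including those in ring-closure positions and inside branches).
Carbon count: 5.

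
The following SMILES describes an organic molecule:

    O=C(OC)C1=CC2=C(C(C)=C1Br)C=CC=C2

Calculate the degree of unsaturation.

8

Molecular formula: C13H11BrO2.
DoU = (2C + 2 + N − H − X) / 2, where X is the halogen count and O/S are ignored.
    = (2·13 + 2 + 0 − 11 − 1) / 2 = 16 / 2 = 8.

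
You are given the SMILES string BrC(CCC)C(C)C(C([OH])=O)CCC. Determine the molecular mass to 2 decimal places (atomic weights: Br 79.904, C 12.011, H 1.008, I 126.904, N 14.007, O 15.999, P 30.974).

265.19 g/mol

First, the molecular formula is C11H21BrO2 (counting implicit H from valence).
  Br: 1 × 79.904 = 79.904
  C: 11 × 12.011 = 132.121
  H: 21 × 1.008 = 21.168
  O: 2 × 15.999 = 31.998
Sum: 1×79.904 + 11×12.011 + 21×1.008 + 2×15.999 = 265.191 → 265.19 g/mol.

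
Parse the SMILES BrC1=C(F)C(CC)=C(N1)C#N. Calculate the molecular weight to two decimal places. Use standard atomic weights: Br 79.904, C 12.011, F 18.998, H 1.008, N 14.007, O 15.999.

First, the molecular formula is C7H6BrFN2 (counting implicit H from valence).
  Br: 1 × 79.904 = 79.904
  C: 7 × 12.011 = 84.077
  F: 1 × 18.998 = 18.998
  H: 6 × 1.008 = 6.048
  N: 2 × 14.007 = 28.014
Sum: 1×79.904 + 7×12.011 + 1×18.998 + 6×1.008 + 2×14.007 = 217.041 → 217.04 g/mol.

217.04 g/mol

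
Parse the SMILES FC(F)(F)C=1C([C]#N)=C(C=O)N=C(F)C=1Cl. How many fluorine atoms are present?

Scan the SMILES for F atoms (remember two-letter symbols like Cl and Br are single atoms).
Fluorine count: 4.

4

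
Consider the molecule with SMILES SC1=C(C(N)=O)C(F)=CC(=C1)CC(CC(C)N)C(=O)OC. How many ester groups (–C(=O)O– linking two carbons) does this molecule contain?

1

The ester motif appears at heavy-atom position 18 in the SMILES.
Other groups present: 1 amide, 1 primary amine, 1 thiol.
Ester count: 1.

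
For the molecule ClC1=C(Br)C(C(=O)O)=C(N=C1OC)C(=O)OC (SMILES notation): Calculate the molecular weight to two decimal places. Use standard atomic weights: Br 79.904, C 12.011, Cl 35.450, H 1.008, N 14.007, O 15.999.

First, the molecular formula is C9H7BrClNO5 (counting implicit H from valence).
  Br: 1 × 79.904 = 79.904
  C: 9 × 12.011 = 108.099
  Cl: 1 × 35.450 = 35.450
  H: 7 × 1.008 = 7.056
  N: 1 × 14.007 = 14.007
  O: 5 × 15.999 = 79.995
Sum: 1×79.904 + 9×12.011 + 1×35.450 + 7×1.008 + 1×14.007 + 5×15.999 = 324.511 → 324.51 g/mol.

324.51 g/mol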